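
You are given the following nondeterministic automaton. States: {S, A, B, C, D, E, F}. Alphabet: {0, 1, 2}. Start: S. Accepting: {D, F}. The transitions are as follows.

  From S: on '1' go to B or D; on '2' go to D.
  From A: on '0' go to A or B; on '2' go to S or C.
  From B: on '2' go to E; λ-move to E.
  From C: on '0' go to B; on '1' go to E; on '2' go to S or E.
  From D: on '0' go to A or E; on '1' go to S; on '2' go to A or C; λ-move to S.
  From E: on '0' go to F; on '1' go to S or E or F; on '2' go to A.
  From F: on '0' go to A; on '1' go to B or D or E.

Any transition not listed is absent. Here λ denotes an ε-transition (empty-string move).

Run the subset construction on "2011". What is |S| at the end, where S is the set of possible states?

Start in {S}.
Read '2': {S} → {S, D}.
Read '0': {S, D} → {A, E}.
Read '1': {A, E} → {S, E, F}.
Read '1': {S, E, F} → {S, B, D, E, F}.
That set has 5 states.

5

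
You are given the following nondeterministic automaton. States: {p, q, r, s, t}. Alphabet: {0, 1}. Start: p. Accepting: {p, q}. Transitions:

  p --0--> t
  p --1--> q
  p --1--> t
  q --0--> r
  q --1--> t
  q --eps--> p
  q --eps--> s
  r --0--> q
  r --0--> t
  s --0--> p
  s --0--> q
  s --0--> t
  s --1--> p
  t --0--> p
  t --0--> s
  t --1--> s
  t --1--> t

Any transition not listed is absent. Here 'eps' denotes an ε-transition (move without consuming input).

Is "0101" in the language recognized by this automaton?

Start in {p}.
Read '0': p→{t}; now {t}.
Read '1': t→{s, t}; now {s, t}.
Read '0': s→{p, q, t}, t→{p, s}; now {p, q, s, t}.
Read '1': p→{q, t}, q→{t}, s→{p}, t→{s, t}; now {p, q, s, t}.
The final set {p, q, s, t} contains the accepting states p, q.

Yes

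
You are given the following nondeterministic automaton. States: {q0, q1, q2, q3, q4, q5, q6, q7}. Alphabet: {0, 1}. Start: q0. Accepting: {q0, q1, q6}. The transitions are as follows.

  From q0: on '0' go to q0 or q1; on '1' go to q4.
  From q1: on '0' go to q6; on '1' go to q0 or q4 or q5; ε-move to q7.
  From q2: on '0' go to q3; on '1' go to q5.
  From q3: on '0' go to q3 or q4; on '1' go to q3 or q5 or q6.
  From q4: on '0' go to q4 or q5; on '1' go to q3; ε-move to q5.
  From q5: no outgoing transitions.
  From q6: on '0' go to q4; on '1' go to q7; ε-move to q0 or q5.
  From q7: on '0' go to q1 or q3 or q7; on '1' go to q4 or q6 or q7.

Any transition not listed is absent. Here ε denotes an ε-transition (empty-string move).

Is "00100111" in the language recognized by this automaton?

Yes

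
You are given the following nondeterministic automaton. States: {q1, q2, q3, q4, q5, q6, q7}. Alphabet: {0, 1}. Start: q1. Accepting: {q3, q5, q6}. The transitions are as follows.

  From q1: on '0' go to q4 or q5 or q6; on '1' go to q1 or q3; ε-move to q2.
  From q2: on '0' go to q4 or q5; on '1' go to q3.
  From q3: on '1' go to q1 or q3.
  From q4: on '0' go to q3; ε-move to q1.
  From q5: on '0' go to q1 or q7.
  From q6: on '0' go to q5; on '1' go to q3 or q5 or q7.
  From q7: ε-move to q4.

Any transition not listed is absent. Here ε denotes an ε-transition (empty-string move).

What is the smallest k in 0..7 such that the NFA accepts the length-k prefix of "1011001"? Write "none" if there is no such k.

Start: ε-closure({q1}) = {q1, q2}.
Read '1': {q1, q2} → {q1, q2, q3}.
None of the earlier sets intersect F, but {q1, q2, q3} does.

1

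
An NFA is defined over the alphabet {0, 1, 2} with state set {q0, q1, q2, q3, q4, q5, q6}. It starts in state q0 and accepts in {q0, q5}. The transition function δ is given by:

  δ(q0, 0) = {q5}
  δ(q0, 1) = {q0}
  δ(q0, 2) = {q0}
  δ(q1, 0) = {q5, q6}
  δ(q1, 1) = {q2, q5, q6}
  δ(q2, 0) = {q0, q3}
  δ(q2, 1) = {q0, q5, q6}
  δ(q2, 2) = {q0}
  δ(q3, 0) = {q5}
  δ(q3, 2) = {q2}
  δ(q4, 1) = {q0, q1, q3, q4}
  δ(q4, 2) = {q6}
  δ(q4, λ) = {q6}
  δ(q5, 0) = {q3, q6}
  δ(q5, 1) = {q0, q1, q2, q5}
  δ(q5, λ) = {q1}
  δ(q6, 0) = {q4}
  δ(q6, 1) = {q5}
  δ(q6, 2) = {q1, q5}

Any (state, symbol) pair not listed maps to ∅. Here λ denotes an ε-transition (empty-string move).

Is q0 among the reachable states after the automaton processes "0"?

Start in {q0}.
Read '0': q0→{q5}; union {q5}; ε-closure = {q1, q5}.
State q0 is not in {q1, q5}.

No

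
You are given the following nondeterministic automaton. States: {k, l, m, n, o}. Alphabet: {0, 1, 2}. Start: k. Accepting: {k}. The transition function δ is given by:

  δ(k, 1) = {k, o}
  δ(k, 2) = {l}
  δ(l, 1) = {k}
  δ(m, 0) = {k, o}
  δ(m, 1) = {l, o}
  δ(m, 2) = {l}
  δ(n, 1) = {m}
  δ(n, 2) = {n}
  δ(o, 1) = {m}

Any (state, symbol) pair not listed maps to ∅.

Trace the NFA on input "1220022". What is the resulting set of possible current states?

∅

Start in {k}.
Read '1': k→{k, o}; now {k, o}.
Read '2': k→{l}, o→∅; now {l}.
Read '2': l→∅; now ∅.
The set is empty and remains empty for the remaining 4 symbols.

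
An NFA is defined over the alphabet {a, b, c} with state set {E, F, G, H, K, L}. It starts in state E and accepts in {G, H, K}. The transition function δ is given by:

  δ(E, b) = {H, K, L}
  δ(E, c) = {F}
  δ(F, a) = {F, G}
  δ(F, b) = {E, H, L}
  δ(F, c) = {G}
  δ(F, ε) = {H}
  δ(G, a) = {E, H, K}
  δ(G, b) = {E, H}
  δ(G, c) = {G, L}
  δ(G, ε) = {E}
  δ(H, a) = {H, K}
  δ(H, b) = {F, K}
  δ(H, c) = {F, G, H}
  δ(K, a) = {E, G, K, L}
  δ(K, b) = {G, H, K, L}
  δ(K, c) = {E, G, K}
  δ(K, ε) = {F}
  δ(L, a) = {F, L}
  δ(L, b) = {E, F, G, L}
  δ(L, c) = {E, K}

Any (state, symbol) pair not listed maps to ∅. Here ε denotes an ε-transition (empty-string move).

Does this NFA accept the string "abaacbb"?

Start in {E}.
Read 'a': E→∅; now ∅.
The set is empty and remains empty for the remaining 6 symbols.
The final set ∅ contains no accepting state.

No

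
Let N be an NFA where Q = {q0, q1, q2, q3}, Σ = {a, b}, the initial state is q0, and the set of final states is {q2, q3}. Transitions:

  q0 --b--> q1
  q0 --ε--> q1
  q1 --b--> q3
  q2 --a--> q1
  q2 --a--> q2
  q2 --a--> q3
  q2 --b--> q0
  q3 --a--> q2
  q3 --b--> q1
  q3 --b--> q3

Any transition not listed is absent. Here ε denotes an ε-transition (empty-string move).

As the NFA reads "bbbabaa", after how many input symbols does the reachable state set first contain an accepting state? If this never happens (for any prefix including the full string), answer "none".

Start: ε-closure({q0}) = {q0, q1}.
Read 'b': {q0, q1} → {q1, q3}.
None of the earlier sets intersect F, but {q1, q3} does.

1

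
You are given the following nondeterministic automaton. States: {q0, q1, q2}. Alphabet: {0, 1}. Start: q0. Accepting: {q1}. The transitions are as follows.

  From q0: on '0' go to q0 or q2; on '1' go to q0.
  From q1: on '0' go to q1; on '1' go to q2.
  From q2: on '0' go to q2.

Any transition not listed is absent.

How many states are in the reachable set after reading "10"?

2

Start in {q0}.
Read '1': {q0} → {q0}.
Read '0': {q0} → {q0, q2}.
That set has 2 states.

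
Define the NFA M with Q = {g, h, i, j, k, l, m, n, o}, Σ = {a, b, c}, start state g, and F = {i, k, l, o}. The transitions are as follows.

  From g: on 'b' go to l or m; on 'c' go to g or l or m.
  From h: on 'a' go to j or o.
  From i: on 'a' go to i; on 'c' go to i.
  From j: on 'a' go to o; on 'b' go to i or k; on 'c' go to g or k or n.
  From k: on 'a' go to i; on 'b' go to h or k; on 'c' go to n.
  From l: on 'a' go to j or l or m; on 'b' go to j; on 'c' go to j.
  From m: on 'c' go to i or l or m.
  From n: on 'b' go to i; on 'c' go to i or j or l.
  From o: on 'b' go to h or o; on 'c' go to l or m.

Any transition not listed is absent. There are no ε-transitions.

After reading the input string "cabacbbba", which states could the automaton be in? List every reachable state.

Start in {g}.
Read 'c': g→{g, l, m}; now {g, l, m}.
Read 'a': g→∅, l→{j, l, m}, m→∅; now {j, l, m}.
Read 'b': j→{i, k}, l→{j}, m→∅; now {i, j, k}.
Read 'a': i→{i}, j→{o}, k→{i}; now {i, o}.
Read 'c': i→{i}, o→{l, m}; now {i, l, m}.
Read 'b': i→∅, l→{j}, m→∅; now {j}.
Read 'b': j→{i, k}; now {i, k}.
Read 'b': i→∅, k→{h, k}; now {h, k}.
Read 'a': h→{j, o}, k→{i}; now {i, j, o}.

{i, j, o}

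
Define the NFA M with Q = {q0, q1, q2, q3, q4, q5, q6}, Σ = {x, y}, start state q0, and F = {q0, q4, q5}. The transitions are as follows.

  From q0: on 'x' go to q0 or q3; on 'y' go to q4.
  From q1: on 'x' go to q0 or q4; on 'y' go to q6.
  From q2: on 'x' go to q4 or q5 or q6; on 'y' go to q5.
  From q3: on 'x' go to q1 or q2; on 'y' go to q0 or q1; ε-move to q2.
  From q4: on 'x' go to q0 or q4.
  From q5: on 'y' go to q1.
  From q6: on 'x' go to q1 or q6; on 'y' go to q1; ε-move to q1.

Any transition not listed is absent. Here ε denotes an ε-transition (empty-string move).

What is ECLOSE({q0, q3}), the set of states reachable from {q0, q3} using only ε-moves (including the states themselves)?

{q0, q2, q3}

Begin with {q0, q3}.
ε-move q3 → q2; add q2.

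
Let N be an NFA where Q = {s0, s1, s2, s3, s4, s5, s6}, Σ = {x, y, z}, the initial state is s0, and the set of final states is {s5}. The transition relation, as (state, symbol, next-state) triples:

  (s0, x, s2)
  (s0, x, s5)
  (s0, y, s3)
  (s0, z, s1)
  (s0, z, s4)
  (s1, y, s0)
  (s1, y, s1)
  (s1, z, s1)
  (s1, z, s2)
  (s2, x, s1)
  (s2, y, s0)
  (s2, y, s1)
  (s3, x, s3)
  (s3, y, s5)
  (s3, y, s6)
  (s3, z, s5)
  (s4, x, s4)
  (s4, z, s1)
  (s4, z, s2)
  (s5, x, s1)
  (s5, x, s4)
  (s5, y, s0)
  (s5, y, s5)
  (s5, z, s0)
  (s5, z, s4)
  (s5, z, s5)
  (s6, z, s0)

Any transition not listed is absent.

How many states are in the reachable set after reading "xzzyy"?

5

Start in {s0}.
Read 'x': {s0} → {s2, s5}.
Read 'z': {s2, s5} → {s0, s4, s5}.
Read 'z': {s0, s4, s5} → {s0, s1, s2, s4, s5}.
Read 'y': {s0, s1, s2, s4, s5} → {s0, s1, s3, s5}.
Read 'y': {s0, s1, s3, s5} → {s0, s1, s3, s5, s6}.
That set has 5 states.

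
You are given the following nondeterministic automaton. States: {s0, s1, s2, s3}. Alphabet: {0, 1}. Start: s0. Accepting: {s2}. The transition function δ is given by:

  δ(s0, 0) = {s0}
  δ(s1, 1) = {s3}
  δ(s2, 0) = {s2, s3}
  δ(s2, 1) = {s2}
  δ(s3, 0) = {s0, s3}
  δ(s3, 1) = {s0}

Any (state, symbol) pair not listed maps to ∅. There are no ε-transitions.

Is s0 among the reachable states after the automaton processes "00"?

Yes

Start in {s0}.
Read '0': s0→{s0}; now {s0}.
Read '0': s0→{s0}; now {s0}.
State s0 is in {s0}.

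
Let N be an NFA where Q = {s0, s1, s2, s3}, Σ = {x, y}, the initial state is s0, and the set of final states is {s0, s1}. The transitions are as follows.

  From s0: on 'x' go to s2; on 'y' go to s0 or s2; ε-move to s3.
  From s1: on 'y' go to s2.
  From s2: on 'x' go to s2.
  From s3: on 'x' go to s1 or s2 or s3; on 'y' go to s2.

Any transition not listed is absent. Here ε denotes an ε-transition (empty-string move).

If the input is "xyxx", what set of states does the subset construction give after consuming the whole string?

Start: ε-closure({s0}) = {s0, s3}.
Read 'x': s0→{s2}, s3→{s1, s2, s3}; now {s1, s2, s3}.
Read 'y': s1→{s2}, s2→∅, s3→{s2}; now {s2}.
Read 'x': s2→{s2}; now {s2}.
Read 'x': s2→{s2}; now {s2}.

{s2}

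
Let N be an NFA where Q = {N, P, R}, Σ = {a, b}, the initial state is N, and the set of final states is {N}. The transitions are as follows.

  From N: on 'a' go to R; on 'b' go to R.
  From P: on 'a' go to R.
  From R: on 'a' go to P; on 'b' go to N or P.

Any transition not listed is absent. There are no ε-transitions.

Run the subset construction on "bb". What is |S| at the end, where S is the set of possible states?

Start in {N}.
Read 'b': {N} → {R}.
Read 'b': {R} → {N, P}.
That set has 2 states.

2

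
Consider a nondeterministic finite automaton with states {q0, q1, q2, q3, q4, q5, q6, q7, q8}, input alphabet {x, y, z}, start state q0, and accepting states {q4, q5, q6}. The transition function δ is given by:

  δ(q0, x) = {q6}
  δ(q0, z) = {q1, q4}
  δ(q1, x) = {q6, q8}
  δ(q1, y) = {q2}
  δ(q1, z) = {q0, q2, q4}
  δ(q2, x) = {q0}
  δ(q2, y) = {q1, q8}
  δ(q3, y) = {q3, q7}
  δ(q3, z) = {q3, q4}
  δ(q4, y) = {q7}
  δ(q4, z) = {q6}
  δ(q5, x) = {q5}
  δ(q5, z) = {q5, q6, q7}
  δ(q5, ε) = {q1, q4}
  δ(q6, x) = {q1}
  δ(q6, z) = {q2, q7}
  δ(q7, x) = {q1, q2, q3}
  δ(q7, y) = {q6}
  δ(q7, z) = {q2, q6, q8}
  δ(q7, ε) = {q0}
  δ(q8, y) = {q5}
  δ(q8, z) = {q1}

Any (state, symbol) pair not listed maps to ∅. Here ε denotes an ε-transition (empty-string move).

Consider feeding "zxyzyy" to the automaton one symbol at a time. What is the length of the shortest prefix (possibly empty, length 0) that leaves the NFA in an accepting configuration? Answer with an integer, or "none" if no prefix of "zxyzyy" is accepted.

1

Start in {q0}.
Read 'z': q0→{q1, q4}; now {q1, q4}.
None of the earlier sets intersect F, but {q1, q4} does.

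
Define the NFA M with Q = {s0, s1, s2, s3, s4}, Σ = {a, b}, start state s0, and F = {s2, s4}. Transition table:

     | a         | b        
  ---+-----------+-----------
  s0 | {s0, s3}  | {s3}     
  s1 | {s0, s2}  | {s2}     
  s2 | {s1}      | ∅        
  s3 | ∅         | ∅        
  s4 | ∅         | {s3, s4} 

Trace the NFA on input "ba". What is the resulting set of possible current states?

∅

Start in {s0}.
Read 'b': s0→{s3}; now {s3}.
Read 'a': s3→∅; now ∅.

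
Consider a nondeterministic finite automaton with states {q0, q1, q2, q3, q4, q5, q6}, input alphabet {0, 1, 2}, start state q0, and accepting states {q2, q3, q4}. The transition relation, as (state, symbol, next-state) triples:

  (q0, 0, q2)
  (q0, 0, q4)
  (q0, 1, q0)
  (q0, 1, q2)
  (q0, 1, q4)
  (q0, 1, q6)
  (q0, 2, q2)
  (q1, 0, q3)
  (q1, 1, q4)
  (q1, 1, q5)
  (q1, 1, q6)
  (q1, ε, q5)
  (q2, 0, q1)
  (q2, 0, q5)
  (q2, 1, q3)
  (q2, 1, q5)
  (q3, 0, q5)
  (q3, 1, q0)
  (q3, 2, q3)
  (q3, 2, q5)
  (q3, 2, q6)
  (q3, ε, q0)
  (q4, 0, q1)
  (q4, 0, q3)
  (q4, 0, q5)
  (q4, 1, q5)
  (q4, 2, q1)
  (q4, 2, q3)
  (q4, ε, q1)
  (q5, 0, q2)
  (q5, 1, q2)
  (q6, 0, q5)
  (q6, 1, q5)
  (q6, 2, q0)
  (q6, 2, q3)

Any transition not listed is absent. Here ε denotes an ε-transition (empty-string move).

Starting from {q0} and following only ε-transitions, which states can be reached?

Begin with {q0}.
No ε-moves leave this set, so the closure equals the set itself.

{q0}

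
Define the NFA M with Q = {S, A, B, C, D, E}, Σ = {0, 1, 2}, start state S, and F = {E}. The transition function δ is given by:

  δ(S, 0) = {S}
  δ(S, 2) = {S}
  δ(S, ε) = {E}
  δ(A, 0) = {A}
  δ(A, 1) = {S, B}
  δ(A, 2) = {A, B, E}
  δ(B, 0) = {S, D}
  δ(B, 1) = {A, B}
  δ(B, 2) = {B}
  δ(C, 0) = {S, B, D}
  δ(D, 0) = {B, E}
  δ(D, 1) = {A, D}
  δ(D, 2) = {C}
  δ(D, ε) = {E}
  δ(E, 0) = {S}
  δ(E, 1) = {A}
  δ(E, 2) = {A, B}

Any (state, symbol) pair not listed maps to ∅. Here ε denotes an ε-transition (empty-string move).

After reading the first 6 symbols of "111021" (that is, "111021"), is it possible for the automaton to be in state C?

No

Start: ε-closure({S}) = {S, E}.
Read '1': S→∅, E→{A}; now {A}.
Read '1': A→{S, B}; union {S, B}; ε-closure = {S, B, E}.
Read '1': S→∅, B→{A, B}, E→{A}; now {A, B}.
Read '0': A→{A}, B→{S, D}; union {S, A, D}; ε-closure = {S, A, D, E}.
Read '2': S→{S}, A→{A, B, E}, D→{C}, E→{A, B}; now {S, A, B, C, E}.
Read '1': S→∅, A→{S, B}, B→{A, B}, C→∅, E→{A}; union {S, A, B}; ε-closure = {S, A, B, E}.
State C is not in {S, A, B, E}.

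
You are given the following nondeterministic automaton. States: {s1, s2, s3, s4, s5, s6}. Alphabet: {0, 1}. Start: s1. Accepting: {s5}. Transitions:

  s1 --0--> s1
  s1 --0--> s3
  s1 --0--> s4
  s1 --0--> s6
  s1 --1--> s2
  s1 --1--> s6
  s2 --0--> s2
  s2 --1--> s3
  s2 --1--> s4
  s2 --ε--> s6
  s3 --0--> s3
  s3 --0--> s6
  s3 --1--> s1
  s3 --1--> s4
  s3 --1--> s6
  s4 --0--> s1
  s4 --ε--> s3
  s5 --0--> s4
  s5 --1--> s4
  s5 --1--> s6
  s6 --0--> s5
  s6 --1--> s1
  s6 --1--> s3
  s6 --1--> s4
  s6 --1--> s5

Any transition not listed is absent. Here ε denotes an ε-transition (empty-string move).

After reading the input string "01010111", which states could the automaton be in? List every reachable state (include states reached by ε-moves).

{s1, s2, s3, s4, s5, s6}

Start in {s1}.
Read '0': s1→{s1, s3, s4, s6}; now {s1, s3, s4, s6}.
Read '1': s1→{s2, s6}, s3→{s1, s4, s6}, s4→∅, s6→{s1, s3, s4, s5}; now {s1, s2, s3, s4, s5, s6}.
Read '0': s1→{s1, s3, s4, s6}, s2→{s2}, s3→{s3, s6}, s4→{s1}, s5→{s4}, s6→{s5}; now {s1, s2, s3, s4, s5, s6}.
Read '1': s1→{s2, s6}, s2→{s3, s4}, s3→{s1, s4, s6}, s4→∅, s5→{s4, s6}, s6→{s1, s3, s4, s5}; now {s1, s2, s3, s4, s5, s6}.
Read '0': s1→{s1, s3, s4, s6}, s2→{s2}, s3→{s3, s6}, s4→{s1}, s5→{s4}, s6→{s5}; now {s1, s2, s3, s4, s5, s6}.
Read '1': s1→{s2, s6}, s2→{s3, s4}, s3→{s1, s4, s6}, s4→∅, s5→{s4, s6}, s6→{s1, s3, s4, s5}; now {s1, s2, s3, s4, s5, s6}.
Read '1': s1→{s2, s6}, s2→{s3, s4}, s3→{s1, s4, s6}, s4→∅, s5→{s4, s6}, s6→{s1, s3, s4, s5}; now {s1, s2, s3, s4, s5, s6}.
Read '1': s1→{s2, s6}, s2→{s3, s4}, s3→{s1, s4, s6}, s4→∅, s5→{s4, s6}, s6→{s1, s3, s4, s5}; now {s1, s2, s3, s4, s5, s6}.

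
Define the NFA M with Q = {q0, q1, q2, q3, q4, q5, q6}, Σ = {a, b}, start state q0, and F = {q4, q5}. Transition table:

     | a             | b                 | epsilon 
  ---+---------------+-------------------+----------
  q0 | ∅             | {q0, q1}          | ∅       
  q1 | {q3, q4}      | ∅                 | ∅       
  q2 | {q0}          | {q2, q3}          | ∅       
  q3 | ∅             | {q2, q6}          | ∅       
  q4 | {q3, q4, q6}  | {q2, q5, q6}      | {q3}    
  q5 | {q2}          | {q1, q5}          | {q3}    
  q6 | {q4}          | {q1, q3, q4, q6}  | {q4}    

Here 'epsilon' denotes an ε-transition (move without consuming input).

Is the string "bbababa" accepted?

Yes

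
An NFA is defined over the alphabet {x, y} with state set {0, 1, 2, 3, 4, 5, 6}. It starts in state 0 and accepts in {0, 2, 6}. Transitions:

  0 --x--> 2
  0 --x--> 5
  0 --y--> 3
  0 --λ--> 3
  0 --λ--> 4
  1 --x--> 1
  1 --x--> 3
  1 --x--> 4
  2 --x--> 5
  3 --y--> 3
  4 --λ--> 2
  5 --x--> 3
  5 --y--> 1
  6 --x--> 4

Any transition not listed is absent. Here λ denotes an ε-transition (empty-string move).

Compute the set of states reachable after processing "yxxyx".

∅

Start: ε-closure({0}) = {0, 2, 3, 4}.
Read 'y': 0→{3}, 2→∅, 3→{3}, 4→∅; now {3}.
Read 'x': 3→∅; now ∅.
The set is empty and remains empty for the remaining 3 symbols.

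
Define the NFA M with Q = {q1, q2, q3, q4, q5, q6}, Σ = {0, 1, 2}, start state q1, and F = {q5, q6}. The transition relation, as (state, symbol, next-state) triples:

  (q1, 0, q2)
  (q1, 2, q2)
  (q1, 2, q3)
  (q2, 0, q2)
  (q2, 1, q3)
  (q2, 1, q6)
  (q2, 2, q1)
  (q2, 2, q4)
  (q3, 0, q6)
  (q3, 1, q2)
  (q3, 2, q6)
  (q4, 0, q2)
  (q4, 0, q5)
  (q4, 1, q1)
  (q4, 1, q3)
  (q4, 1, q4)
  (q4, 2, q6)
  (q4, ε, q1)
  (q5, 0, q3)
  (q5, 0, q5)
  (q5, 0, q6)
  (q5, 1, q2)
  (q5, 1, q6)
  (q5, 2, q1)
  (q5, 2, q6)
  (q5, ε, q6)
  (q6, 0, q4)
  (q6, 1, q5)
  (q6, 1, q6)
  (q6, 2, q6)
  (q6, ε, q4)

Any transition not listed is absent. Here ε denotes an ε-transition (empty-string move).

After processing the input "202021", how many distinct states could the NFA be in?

6

Start in {q1}.
Read '2': {q1} → {q2, q3}.
Read '0': {q2, q3} → {q1, q2, q4, q6}.
Read '2': {q1, q2, q4, q6} → {q1, q2, q3, q4, q6}.
Read '0': {q1, q2, q3, q4, q6} → {q1, q2, q4, q5, q6}.
Read '2': {q1, q2, q4, q5, q6} → {q1, q2, q3, q4, q6}.
Read '1': {q1, q2, q3, q4, q6} → {q1, q2, q3, q4, q5, q6}.
That set has 6 states.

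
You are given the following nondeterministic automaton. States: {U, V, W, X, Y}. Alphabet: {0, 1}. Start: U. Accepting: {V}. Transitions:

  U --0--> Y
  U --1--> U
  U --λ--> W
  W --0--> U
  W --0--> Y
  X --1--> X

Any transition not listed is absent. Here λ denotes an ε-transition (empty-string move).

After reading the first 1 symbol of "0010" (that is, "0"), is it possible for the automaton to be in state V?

Start: ε-closure({U}) = {U, W}.
Read '0': {U, W} → {U, W, Y}.
State V is not in {U, W, Y}.

No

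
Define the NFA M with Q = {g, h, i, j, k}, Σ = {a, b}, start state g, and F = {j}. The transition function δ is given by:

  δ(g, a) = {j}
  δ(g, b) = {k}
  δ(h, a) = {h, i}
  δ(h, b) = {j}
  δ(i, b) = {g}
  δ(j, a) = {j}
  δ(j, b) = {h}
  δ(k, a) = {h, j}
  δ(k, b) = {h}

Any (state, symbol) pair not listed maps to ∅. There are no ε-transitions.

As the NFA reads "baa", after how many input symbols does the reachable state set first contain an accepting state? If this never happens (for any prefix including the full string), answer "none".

2

Start in {g}.
Read 'b': {g} → {k}.
Read 'a': {k} → {h, j}.
None of the earlier sets intersect F, but {h, j} does.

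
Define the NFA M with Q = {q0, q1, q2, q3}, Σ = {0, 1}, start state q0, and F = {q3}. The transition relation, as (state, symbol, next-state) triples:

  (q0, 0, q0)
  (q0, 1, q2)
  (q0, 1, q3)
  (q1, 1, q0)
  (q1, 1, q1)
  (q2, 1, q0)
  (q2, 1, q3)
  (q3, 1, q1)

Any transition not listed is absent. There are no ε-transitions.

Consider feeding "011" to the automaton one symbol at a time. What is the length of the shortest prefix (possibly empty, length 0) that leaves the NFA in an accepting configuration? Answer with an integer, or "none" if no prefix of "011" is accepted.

2

Start in {q0}.
Read '0': q0→{q0}; now {q0}.
Read '1': q0→{q2, q3}; now {q2, q3}.
None of the earlier sets intersect F, but {q2, q3} does.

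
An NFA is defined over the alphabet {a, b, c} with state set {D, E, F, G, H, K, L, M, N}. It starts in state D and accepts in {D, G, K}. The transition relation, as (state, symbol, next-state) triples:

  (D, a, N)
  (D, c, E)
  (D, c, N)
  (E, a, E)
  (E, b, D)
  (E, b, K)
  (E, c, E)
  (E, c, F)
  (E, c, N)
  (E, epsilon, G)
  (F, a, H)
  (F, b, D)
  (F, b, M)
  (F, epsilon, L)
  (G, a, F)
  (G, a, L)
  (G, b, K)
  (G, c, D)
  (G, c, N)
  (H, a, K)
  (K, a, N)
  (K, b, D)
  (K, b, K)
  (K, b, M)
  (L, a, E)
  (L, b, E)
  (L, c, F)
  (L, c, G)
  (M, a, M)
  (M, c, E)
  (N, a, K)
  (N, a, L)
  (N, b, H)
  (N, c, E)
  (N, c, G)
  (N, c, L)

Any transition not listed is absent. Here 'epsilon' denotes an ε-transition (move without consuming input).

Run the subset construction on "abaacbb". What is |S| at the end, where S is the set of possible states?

Start in {D}.
Read 'a': D→{N}; now {N}.
Read 'b': N→{H}; now {H}.
Read 'a': H→{K}; now {K}.
Read 'a': K→{N}; now {N}.
Read 'c': N→{E, G, L}; now {E, G, L}.
Read 'b': E→{D, K}, G→{K}, L→{E}; union {D, E, K}; ε-closure = {D, E, G, K}.
Read 'b': D→∅, E→{D, K}, G→{K}, K→{D, K, M}; now {D, K, M}.
That set has 3 states.

3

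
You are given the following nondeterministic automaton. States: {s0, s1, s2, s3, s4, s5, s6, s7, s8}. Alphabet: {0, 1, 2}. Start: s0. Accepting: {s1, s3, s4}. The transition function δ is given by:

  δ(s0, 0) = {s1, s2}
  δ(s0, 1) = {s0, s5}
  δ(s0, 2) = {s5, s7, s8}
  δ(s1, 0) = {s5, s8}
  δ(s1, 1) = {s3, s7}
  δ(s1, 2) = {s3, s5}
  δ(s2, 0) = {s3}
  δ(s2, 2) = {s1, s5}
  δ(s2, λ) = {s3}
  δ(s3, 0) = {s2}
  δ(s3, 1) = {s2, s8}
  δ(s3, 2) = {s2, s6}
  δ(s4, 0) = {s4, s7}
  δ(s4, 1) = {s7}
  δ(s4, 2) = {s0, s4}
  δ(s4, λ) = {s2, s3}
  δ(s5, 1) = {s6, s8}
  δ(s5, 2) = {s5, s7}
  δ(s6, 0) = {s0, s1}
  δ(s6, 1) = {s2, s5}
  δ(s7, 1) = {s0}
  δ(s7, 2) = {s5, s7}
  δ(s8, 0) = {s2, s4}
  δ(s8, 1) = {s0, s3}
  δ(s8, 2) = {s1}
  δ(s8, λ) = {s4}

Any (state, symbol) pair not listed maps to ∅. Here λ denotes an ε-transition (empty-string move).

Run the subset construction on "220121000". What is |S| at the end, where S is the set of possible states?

Start in {s0}.
Read '2': s0→{s5, s7, s8}; union {s5, s7, s8}; ε-closure = {s2, s3, s4, s5, s7, s8}.
Read '2': s2→{s1, s5}, s3→{s2, s6}, s4→{s0, s4}, s5→{s5, s7}, s7→{s5, s7}, s8→{s1}; union {s0, s1, s2, s4, s5, s6, s7}; ε-closure = {s0, s1, s2, s3, s4, s5, s6, s7}.
Read '0': s0→{s1, s2}, s1→{s5, s8}, s2→{s3}, s3→{s2}, s4→{s4, s7}, s5→∅, s6→{s0, s1}, s7→∅; now {s0, s1, s2, s3, s4, s5, s7, s8}.
Read '1': s0→{s0, s5}, s1→{s3, s7}, s2→∅, s3→{s2, s8}, s4→{s7}, s5→{s6, s8}, s7→{s0}, s8→{s0, s3}; union {s0, s2, s3, s5, s6, s7, s8}; ε-closure = {s0, s2, s3, s4, s5, s6, s7, s8}.
Read '2': s0→{s5, s7, s8}, s2→{s1, s5}, s3→{s2, s6}, s4→{s0, s4}, s5→{s5, s7}, s6→∅, s7→{s5, s7}, s8→{s1}; union {s0, s1, s2, s4, s5, s6, s7, s8}; ε-closure = {s0, s1, s2, s3, s4, s5, s6, s7, s8}.
Read '1': s0→{s0, s5}, s1→{s3, s7}, s2→∅, s3→{s2, s8}, s4→{s7}, s5→{s6, s8}, s6→{s2, s5}, s7→{s0}, s8→{s0, s3}; union {s0, s2, s3, s5, s6, s7, s8}; ε-closure = {s0, s2, s3, s4, s5, s6, s7, s8}.
Read '0': s0→{s1, s2}, s2→{s3}, s3→{s2}, s4→{s4, s7}, s5→∅, s6→{s0, s1}, s7→∅, s8→{s2, s4}; now {s0, s1, s2, s3, s4, s7}.
Read '0': s0→{s1, s2}, s1→{s5, s8}, s2→{s3}, s3→{s2}, s4→{s4, s7}, s7→∅; now {s1, s2, s3, s4, s5, s7, s8}.
Read '0': s1→{s5, s8}, s2→{s3}, s3→{s2}, s4→{s4, s7}, s5→∅, s7→∅, s8→{s2, s4}; now {s2, s3, s4, s5, s7, s8}.
That set has 6 states.

6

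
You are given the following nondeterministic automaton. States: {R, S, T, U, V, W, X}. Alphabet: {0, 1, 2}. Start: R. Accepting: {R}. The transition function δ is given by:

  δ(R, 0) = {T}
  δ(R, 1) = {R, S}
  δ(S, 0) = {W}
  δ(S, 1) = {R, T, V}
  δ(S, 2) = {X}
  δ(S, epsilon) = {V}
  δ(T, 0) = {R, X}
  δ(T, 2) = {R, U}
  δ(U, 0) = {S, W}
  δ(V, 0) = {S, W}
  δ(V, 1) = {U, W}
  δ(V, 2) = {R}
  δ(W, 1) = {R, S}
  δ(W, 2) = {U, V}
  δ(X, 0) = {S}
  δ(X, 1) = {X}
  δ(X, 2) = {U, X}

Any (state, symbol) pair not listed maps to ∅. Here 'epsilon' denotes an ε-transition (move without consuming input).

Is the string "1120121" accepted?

Yes

Start in {R}.
Read '1': R→{R, S}; union {R, S}; ε-closure = {R, S, V}.
Read '1': R→{R, S}, S→{R, T, V}, V→{U, W}; now {R, S, T, U, V, W}.
Read '2': R→∅, S→{X}, T→{R, U}, U→∅, V→{R}, W→{U, V}; now {R, U, V, X}.
Read '0': R→{T}, U→{S, W}, V→{S, W}, X→{S}; union {S, T, W}; ε-closure = {S, T, V, W}.
Read '1': S→{R, T, V}, T→∅, V→{U, W}, W→{R, S}; now {R, S, T, U, V, W}.
Read '2': R→∅, S→{X}, T→{R, U}, U→∅, V→{R}, W→{U, V}; now {R, U, V, X}.
Read '1': R→{R, S}, U→∅, V→{U, W}, X→{X}; union {R, S, U, W, X}; ε-closure = {R, S, U, V, W, X}.
The final set {R, S, U, V, W, X} contains the accepting state R.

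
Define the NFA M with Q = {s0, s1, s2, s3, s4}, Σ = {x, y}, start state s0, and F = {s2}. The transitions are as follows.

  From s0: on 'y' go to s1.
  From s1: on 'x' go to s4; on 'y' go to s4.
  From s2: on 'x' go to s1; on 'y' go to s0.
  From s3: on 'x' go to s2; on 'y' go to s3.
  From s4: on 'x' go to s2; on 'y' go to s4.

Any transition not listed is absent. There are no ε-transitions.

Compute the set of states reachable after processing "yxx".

{s2}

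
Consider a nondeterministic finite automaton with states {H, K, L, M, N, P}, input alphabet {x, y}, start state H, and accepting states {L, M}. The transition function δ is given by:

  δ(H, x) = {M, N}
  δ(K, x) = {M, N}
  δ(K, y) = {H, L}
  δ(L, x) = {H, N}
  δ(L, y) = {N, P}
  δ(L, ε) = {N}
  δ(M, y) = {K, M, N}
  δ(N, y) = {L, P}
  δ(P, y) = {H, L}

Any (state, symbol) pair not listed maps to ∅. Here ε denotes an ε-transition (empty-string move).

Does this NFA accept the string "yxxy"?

Start in {H}.
Read 'y': H→∅; now ∅.
The set is empty and remains empty for the remaining 3 symbols.
The final set ∅ contains no accepting state.

No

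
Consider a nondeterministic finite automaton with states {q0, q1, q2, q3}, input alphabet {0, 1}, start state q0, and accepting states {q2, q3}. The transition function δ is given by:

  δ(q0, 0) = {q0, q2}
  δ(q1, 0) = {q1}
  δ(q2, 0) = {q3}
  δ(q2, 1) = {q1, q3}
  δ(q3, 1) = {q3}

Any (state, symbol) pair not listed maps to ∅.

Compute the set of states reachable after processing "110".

Start in {q0}.
Read '1': q0→∅; now ∅.
The set is empty and remains empty for the remaining 2 symbols.

∅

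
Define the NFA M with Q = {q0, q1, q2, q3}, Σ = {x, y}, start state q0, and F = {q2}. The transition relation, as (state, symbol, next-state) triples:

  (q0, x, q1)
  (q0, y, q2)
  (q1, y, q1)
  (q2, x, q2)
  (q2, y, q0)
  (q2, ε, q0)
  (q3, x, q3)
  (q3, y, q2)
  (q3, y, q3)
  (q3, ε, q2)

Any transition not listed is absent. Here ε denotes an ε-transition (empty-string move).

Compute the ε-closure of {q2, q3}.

Begin with {q2, q3}.
ε-move q2 → q0; add q0.

{q0, q2, q3}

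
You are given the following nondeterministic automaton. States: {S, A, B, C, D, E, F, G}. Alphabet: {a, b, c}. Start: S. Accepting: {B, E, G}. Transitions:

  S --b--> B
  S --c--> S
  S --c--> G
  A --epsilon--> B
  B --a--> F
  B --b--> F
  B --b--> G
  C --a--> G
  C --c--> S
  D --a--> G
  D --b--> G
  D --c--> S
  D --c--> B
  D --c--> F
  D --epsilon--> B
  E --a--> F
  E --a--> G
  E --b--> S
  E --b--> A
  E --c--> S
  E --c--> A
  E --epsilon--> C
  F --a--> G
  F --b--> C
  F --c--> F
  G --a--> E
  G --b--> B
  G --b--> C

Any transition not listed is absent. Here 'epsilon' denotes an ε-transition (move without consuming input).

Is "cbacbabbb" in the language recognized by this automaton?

Start in {S}.
Read 'c': {S} → {S, G}.
Read 'b': {S, G} → {B, C}.
Read 'a': {B, C} → {F, G}.
Read 'c': {F, G} → {F}.
Read 'b': {F} → {C}.
Read 'a': {C} → {G}.
Read 'b': {G} → {B, C}.
Read 'b': {B, C} → {F, G}.
Read 'b': {F, G} → {B, C}.
The final set {B, C} contains the accepting state B.

Yes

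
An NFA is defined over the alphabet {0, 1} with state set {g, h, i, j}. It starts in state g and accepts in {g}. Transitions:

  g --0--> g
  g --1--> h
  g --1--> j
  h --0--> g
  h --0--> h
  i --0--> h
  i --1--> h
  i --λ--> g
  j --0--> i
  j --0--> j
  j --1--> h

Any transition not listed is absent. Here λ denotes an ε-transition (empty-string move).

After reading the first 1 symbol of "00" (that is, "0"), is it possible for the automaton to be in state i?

No

Start in {g}.
Read '0': {g} → {g}.
State i is not in {g}.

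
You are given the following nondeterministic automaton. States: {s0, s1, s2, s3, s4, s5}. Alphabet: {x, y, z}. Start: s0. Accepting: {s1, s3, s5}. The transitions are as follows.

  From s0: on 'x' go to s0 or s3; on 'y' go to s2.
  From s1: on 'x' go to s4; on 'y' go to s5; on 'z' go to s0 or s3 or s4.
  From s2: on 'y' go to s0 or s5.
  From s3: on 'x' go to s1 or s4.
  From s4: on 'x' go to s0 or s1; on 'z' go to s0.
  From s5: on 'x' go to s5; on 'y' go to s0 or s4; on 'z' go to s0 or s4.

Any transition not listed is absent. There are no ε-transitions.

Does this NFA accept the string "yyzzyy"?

Start in {s0}.
Read 'y': s0→{s2}; now {s2}.
Read 'y': s2→{s0, s5}; now {s0, s5}.
Read 'z': s0→∅, s5→{s0, s4}; now {s0, s4}.
Read 'z': s0→∅, s4→{s0}; now {s0}.
Read 'y': s0→{s2}; now {s2}.
Read 'y': s2→{s0, s5}; now {s0, s5}.
The final set {s0, s5} contains the accepting state s5.

Yes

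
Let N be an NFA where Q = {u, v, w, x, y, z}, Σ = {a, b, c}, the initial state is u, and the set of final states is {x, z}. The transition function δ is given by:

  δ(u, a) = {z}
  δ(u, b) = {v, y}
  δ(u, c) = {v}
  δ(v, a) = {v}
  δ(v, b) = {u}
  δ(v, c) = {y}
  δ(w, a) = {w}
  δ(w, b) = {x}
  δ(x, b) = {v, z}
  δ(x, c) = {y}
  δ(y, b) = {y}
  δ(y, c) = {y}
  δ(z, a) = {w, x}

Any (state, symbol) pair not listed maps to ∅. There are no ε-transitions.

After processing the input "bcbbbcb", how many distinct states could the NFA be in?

Start in {u}.
Read 'b': {u} → {v, y}.
Read 'c': {v, y} → {y}.
Read 'b': {y} → {y}.
Read 'b': {y} → {y}.
Read 'b': {y} → {y}.
Read 'c': {y} → {y}.
Read 'b': {y} → {y}.
That set has 1 state.

1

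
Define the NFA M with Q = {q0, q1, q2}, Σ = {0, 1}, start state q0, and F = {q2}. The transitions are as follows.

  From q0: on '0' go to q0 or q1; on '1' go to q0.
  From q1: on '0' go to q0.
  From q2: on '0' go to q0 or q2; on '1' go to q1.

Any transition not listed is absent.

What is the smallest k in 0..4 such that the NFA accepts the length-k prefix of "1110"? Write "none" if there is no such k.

none

Start in {q0}.
Read '1': {q0} → {q0}.
Read '1': {q0} → {q0}.
Read '1': {q0} → {q0}.
Read '0': {q0} → {q0, q1}.
No reachable set along the way intersects F.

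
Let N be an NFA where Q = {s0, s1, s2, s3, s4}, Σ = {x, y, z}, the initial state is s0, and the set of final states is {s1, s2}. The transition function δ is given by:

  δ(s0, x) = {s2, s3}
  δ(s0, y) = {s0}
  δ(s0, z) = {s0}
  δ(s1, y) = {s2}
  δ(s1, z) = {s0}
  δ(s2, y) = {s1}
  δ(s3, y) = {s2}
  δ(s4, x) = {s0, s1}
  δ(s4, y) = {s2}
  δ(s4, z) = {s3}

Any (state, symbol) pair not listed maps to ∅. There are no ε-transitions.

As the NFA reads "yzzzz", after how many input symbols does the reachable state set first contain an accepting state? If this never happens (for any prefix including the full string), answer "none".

none

Start in {s0}.
Read 'y': s0→{s0}; now {s0}.
Read 'z': s0→{s0}; now {s0}.
Read 'z': s0→{s0}; now {s0}.
Read 'z': s0→{s0}; now {s0}.
Read 'z': s0→{s0}; now {s0}.
No reachable set along the way intersects F.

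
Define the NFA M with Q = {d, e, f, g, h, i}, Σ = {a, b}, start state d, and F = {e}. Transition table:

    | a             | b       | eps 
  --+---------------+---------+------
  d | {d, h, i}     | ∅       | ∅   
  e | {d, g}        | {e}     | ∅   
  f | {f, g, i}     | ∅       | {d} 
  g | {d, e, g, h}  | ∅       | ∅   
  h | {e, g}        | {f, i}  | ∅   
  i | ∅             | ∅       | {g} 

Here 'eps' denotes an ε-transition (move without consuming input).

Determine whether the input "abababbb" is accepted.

Yes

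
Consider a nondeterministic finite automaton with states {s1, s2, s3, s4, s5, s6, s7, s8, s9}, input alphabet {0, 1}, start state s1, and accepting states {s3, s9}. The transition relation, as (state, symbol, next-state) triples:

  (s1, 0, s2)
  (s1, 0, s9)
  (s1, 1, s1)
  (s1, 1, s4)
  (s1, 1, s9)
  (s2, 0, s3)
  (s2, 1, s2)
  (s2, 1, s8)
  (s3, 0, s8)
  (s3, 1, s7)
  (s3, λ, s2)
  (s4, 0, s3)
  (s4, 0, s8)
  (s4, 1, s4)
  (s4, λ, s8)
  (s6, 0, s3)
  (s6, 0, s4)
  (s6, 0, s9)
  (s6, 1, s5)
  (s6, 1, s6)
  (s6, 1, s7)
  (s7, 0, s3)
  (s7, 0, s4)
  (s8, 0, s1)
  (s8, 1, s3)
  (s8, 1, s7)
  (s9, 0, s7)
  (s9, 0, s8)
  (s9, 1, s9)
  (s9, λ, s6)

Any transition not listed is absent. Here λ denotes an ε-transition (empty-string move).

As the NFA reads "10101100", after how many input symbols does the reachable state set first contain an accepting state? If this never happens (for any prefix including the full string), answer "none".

Start in {s1}.
Read '1': {s1} → {s1, s4, s6, s8, s9}.
None of the earlier sets intersect F, but {s1, s4, s6, s8, s9} does.

1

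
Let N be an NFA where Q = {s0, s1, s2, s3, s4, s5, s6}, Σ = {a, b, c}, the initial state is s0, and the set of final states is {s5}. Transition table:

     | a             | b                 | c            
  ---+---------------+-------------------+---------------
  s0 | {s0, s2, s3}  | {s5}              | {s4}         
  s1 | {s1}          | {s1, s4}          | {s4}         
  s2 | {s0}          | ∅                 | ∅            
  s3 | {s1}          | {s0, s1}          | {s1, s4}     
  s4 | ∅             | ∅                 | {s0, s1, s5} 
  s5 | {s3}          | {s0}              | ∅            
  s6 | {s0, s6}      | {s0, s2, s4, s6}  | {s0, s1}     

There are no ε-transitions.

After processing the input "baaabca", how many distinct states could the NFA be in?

Start in {s0}.
Read 'b': {s0} → {s5}.
Read 'a': {s5} → {s3}.
Read 'a': {s3} → {s1}.
Read 'a': {s1} → {s1}.
Read 'b': {s1} → {s1, s4}.
Read 'c': {s1, s4} → {s0, s1, s4, s5}.
Read 'a': {s0, s1, s4, s5} → {s0, s1, s2, s3}.
That set has 4 states.

4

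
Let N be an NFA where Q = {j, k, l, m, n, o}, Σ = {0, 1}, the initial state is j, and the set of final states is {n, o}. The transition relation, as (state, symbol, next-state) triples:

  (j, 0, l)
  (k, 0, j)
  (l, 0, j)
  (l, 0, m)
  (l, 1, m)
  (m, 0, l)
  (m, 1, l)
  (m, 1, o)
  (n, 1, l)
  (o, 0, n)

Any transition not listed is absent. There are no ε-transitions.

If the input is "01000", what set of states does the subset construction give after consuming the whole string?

Start in {j}.
Read '0': {j} → {l}.
Read '1': {l} → {m}.
Read '0': {m} → {l}.
Read '0': {l} → {j, m}.
Read '0': {j, m} → {l}.

{l}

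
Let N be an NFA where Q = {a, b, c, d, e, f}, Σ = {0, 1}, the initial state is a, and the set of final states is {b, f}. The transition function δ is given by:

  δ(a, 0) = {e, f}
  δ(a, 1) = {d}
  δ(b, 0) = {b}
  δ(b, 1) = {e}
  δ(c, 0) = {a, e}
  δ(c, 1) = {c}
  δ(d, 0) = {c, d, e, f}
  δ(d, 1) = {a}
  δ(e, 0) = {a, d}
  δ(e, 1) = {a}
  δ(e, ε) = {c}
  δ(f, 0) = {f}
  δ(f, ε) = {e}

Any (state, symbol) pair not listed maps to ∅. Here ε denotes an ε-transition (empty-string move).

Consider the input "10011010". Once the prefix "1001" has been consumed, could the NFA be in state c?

Yes

Start in {a}.
Read '1': {a} → {d}.
Read '0': {d} → {c, d, e, f}.
Read '0': {c, d, e, f} → {a, c, d, e, f}.
Read '1': {a, c, d, e, f} → {a, c, d}.
State c is in {a, c, d}.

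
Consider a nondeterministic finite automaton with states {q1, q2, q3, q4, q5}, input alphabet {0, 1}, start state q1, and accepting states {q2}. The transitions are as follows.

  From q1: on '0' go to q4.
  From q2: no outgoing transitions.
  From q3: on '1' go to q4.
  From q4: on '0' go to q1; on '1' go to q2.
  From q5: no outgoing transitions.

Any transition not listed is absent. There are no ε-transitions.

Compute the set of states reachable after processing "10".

∅

Start in {q1}.
Read '1': q1→∅; now ∅.
The set is empty and remains empty for the remaining 1 symbol.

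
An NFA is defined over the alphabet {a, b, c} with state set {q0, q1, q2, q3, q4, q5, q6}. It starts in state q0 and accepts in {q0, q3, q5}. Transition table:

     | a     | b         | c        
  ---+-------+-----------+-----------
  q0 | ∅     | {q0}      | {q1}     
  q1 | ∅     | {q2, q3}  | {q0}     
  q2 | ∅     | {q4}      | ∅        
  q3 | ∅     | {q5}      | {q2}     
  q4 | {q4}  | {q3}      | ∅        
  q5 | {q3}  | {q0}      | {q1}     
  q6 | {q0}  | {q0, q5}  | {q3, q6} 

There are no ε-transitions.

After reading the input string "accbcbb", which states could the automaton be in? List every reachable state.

Start in {q0}.
Read 'a': q0→∅; now ∅.
The set is empty and remains empty for the remaining 6 symbols.

∅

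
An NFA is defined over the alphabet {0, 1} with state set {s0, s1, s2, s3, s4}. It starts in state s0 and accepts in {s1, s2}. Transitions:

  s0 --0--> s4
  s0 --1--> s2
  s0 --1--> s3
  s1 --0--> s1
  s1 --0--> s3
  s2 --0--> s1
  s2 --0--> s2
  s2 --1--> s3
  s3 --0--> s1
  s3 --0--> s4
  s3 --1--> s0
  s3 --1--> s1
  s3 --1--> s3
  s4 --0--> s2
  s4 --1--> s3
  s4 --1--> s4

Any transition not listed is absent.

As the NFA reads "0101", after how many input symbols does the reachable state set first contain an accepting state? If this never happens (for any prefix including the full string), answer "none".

Start in {s0}.
Read '0': {s0} → {s4}.
Read '1': {s4} → {s3, s4}.
Read '0': {s3, s4} → {s1, s2, s4}.
None of the earlier sets intersect F, but {s1, s2, s4} does.

3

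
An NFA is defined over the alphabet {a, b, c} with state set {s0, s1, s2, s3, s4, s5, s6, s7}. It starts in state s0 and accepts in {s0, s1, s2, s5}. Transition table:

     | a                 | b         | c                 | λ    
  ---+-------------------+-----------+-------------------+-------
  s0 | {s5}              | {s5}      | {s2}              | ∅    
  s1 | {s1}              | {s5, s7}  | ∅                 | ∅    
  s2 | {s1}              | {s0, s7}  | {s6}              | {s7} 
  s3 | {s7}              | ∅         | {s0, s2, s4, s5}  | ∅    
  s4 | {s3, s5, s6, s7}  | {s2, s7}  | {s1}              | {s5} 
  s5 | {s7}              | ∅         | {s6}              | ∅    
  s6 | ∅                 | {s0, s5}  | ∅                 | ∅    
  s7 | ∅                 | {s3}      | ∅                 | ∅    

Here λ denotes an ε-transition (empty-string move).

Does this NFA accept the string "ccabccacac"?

No

Start in {s0}.
Read 'c': s0→{s2}; union {s2}; ε-closure = {s2, s7}.
Read 'c': s2→{s6}, s7→∅; now {s6}.
Read 'a': s6→∅; now ∅.
The set is empty and remains empty for the remaining 7 symbols.
The final set ∅ contains no accepting state.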